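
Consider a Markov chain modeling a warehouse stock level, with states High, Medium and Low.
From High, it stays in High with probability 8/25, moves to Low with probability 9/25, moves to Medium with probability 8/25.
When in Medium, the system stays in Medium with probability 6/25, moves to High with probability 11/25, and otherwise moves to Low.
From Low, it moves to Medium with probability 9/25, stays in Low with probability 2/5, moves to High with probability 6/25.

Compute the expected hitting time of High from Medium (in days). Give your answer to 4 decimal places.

Let t(s) be the expected number of days to first reach High from state s, with t(High) = 0. Conditioning on the first day:
t(Medium) = 1 + 0.24·t(Medium) + 0.32·t(Low)
t(Low) = 1 + 0.36·t(Medium) + 0.4·t(Low)
Solving: t(Medium) = 2.6995, t(Low) = 3.2864.
Expected days from Medium to High: 2.6995.

2.6995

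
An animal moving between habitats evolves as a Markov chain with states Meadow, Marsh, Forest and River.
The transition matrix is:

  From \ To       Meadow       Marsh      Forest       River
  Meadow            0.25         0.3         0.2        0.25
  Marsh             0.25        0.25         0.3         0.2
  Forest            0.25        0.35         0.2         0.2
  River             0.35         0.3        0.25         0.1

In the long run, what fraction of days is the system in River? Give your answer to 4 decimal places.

Let the stationary distribution be π with π = πP and π_1 + π_2 + π_3 + π_4 = 1.
π_1 = 0.25·π_1 + 0.25·π_2 + 0.25·π_3 + 0.35·π_4
π_2 = 0.3·π_1 + 0.25·π_2 + 0.35·π_3 + 0.3·π_4
π_3 = 0.2·π_1 + 0.3·π_2 + 0.2·π_3 + 0.25·π_4
Solving with the normalization constraint gives π = (0.2694, 0.2971, 0.2394, 0.1941).
So the stationary probability of River is 0.1941.

0.1941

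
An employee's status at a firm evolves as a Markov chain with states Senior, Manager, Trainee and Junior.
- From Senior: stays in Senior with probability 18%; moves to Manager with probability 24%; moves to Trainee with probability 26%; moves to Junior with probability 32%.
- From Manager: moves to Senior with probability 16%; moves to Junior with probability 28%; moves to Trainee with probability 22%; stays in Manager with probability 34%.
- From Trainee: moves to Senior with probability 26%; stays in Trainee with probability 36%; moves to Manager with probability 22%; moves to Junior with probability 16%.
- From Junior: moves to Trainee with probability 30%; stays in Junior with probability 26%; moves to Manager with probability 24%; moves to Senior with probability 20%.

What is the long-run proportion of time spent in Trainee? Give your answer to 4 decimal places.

0.2884

Let the stationary distribution be π with π = πP and π_1 + π_2 + π_3 + π_4 = 1.
π_1 = 0.18·π_1 + 0.16·π_2 + 0.26·π_3 + 0.2·π_4
π_2 = 0.24·π_1 + 0.34·π_2 + 0.22·π_3 + 0.24·π_4
π_3 = 0.26·π_1 + 0.22·π_2 + 0.36·π_3 + 0.3·π_4
Solving with the normalization constraint gives π = (0.2028, 0.2603, 0.2884, 0.2485).
So the stationary probability of Trainee is 0.2884.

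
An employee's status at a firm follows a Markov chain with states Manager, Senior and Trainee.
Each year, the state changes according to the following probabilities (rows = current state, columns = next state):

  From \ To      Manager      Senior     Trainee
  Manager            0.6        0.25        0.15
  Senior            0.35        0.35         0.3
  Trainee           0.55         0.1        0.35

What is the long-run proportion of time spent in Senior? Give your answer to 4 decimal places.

0.2391

Let the stationary distribution be π with π = πP and π_1 + π_2 + π_3 = 1.
π_1 = 0.6·π_1 + 0.35·π_2 + 0.55·π_3
π_2 = 0.25·π_1 + 0.35·π_2 + 0.1·π_3
Solving with the normalization constraint gives π = (0.5286, 0.2391, 0.2323).
So the stationary probability of Senior is 0.2391.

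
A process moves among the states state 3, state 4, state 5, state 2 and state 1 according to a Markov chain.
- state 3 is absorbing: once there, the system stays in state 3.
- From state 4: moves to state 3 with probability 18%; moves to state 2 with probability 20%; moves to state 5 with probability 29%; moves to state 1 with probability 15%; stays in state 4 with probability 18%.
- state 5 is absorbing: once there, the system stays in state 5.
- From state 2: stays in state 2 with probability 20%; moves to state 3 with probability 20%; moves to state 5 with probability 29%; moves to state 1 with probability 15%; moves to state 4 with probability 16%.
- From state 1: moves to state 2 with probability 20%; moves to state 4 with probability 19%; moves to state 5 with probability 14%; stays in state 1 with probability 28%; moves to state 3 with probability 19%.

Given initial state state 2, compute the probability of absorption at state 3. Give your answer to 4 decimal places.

Let h(s) be the probability of absorption at state 3 starting from transient state s. Then h(state 3) = 1 and h(state 5) = 0. By first-step analysis:
h(state 4) = 0.18·1 + 0.18·h(state 4) + 0.29·0 + 0.2·h(state 2) + 0.15·h(state 1)
h(state 2) = 0.2·1 + 0.16·h(state 4) + 0.29·0 + 0.2·h(state 2) + 0.15·h(state 1)
h(state 1) = 0.19·1 + 0.19·h(state 4) + 0.14·0 + 0.2·h(state 2) + 0.28·h(state 1)
Solving: h(state 4) = 0.4128, h(state 2) = 0.4246, h(state 1) = 0.4908.
Starting from state 2, the probability is 0.4246.

0.4246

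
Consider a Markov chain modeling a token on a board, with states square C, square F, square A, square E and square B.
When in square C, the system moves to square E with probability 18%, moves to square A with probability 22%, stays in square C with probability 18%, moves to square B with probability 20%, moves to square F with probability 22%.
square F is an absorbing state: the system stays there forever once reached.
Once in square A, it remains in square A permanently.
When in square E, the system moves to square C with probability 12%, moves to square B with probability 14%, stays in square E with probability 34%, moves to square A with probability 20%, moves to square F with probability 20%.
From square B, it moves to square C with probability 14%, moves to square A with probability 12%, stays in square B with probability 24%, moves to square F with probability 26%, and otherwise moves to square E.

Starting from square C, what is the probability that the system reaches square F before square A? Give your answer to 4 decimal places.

0.5324

Let h(s) be the probability of absorption at square F starting from transient state s. Then h(square F) = 1 and h(square A) = 0. By first-step analysis:
h(square C) = 0.18·h(square C) + 0.22·1 + 0.22·0 + 0.18·h(square E) + 0.2·h(square B)
h(square E) = 0.12·h(square C) + 0.2·1 + 0.2·0 + 0.34·h(square E) + 0.14·h(square B)
h(square B) = 0.14·h(square C) + 0.26·1 + 0.12·0 + 0.24·h(square E) + 0.24·h(square B)
Solving: h(square C) = 0.5324, h(square E) = 0.5286, h(square B) = 0.6071.
Starting from square C, the probability is 0.5324.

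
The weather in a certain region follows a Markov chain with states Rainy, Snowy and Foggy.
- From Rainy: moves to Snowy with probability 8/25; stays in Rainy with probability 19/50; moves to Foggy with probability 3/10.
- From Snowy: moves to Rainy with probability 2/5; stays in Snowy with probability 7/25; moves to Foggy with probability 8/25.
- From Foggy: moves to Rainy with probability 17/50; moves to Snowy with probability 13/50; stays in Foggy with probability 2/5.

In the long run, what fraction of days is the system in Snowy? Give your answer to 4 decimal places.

Let the stationary distribution be π with π = πP and π_1 + π_2 + π_3 = 1.
π_1 = 0.38·π_1 + 0.4·π_2 + 0.34·π_3
π_2 = 0.32·π_1 + 0.28·π_2 + 0.26·π_3
Solving with the normalization constraint gives π = (0.3722, 0.2881, 0.3397).
So the stationary probability of Snowy is 0.2881.

0.2881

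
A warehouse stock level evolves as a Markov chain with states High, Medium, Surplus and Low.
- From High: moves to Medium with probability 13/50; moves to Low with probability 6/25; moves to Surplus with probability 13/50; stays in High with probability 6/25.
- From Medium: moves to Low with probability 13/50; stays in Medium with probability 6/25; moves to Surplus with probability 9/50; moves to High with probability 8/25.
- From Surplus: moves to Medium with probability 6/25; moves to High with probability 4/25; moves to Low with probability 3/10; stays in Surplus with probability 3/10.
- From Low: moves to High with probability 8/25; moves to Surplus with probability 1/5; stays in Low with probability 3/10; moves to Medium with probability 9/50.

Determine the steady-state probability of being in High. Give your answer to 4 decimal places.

0.2615

Let the stationary distribution be π with π = πP and π_1 + π_2 + π_3 + π_4 = 1.
π_1 = 0.24·π_1 + 0.32·π_2 + 0.16·π_3 + 0.32·π_4
π_2 = 0.26·π_1 + 0.24·π_2 + 0.24·π_3 + 0.18·π_4
π_3 = 0.26·π_1 + 0.18·π_2 + 0.3·π_3 + 0.2·π_4
Solving with the normalization constraint gives π = (0.2615, 0.2287, 0.2346, 0.2752).
So the stationary probability of High is 0.2615.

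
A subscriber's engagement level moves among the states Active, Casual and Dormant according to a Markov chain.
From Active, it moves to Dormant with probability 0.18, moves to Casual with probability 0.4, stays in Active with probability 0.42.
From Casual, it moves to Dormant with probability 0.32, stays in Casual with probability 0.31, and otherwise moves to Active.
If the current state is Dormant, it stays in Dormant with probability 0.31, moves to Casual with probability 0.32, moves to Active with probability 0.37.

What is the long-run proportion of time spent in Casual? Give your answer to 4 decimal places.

Let the stationary distribution be π with π = πP and π_1 + π_2 + π_3 = 1.
π_1 = 0.42·π_1 + 0.37·π_2 + 0.37·π_3
π_2 = 0.4·π_1 + 0.31·π_2 + 0.32·π_3
Solving with the normalization constraint gives π = (0.3895, 0.3477, 0.2628).
So the stationary probability of Casual is 0.3477.

0.3477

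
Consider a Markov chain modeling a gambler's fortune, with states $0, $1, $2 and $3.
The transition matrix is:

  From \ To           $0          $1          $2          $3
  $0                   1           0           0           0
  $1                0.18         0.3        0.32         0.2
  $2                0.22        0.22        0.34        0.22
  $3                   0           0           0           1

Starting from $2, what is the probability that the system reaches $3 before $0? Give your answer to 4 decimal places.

0.5056

Let h(s) be the probability of absorption at $3 starting from transient state s. Then h($3) = 1 and h($0) = 0. By first-step analysis:
h($1) = 0.18·0 + 0.3·h($1) + 0.32·h($2) + 0.2·1
h($2) = 0.22·0 + 0.22·h($1) + 0.34·h($2) + 0.22·1
Solving: h($1) = 0.5169, h($2) = 0.5056.
Starting from $2, the probability is 0.5056.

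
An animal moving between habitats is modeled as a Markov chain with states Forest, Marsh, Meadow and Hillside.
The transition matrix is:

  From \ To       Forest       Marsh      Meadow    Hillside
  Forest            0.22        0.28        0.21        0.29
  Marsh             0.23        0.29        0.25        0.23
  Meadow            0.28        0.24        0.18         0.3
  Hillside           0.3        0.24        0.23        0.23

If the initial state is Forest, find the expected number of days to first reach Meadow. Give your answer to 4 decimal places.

4.4236

Let t(s) be the expected number of days to first reach Meadow from state s, with t(Meadow) = 0. Conditioning on the first day:
t(Forest) = 1 + 0.22·t(Forest) + 0.28·t(Marsh) + 0.29·t(Hillside)
t(Marsh) = 1 + 0.23·t(Forest) + 0.29·t(Marsh) + 0.23·t(Hillside)
t(Hillside) = 1 + 0.3·t(Forest) + 0.24·t(Marsh) + 0.23·t(Hillside)
Solving: t(Forest) = 4.4236, t(Marsh) = 4.2495, t(Hillside) = 4.3467.
Expected days from Forest to Meadow: 4.4236.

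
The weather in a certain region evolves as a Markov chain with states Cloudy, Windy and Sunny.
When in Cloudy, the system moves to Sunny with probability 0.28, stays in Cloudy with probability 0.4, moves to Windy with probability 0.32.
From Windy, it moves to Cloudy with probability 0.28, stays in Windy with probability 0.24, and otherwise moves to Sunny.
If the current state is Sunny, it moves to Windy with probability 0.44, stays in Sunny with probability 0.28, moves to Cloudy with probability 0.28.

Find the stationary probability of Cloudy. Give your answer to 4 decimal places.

Let the stationary distribution be π with π = πP and π_1 + π_2 + π_3 = 1.
π_1 = 0.4·π_1 + 0.28·π_2 + 0.28·π_3
π_2 = 0.32·π_1 + 0.24·π_2 + 0.44·π_3
Solving with the normalization constraint gives π = (0.3182, 0.3348, 0.3470).
So the stationary probability of Cloudy is 0.3182.

0.3182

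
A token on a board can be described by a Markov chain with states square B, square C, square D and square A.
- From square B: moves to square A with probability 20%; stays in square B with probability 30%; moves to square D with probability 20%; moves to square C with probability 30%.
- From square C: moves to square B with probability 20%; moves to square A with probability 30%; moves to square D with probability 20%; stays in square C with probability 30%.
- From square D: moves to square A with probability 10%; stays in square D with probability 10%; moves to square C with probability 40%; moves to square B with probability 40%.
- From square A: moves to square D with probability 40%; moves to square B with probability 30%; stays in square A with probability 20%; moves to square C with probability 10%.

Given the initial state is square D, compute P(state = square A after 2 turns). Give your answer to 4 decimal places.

0.2300

Propagate the distribution vector 2 turns from square D.
After 0 turns: (0.0000, 0.0000, 1.0000, 0.0000)
After 1 turn: (0.4000, 0.4000, 0.1000, 0.1000)
After 2 turns: (0.2700, 0.2900, 0.2100, 0.2300)
P(in square A after 2 turns) = 0.2300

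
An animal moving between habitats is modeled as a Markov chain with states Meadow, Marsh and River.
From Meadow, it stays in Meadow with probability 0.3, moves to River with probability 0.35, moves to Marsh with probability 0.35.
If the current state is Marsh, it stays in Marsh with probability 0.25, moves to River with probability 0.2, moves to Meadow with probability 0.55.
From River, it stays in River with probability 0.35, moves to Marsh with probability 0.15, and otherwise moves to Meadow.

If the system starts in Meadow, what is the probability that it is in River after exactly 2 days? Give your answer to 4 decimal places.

Sum over the intermediate state after 1 day:
P = P(Meadow→Meadow)·P(Meadow→River) + P(Meadow→Marsh)·P(Marsh→River) + P(Meadow→River)·P(River→River)
  = 0.3×0.35 + 0.35×0.2 + 0.35×0.35
  = 0.1050 + 0.0700 + 0.1225 = 0.2975

0.2975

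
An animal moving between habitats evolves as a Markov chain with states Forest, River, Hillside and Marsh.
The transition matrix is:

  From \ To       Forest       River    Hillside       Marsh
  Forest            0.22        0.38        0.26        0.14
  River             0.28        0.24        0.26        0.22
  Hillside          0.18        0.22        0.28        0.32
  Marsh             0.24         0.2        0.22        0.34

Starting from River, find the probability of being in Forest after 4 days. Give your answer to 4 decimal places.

0.2304

Propagate the distribution vector 4 days from River.
After 0 days: (0.0000, 1.0000, 0.0000, 0.0000)
After 1 day: (0.2800, 0.2400, 0.2600, 0.2200)
After 2 days: (0.2284, 0.2652, 0.2564, 0.2500)
After 3 days: (0.2307, 0.2568, 0.2551, 0.2574)
After 4 days: (0.2304, 0.2569, 0.2548, 0.2579)
P(in Forest after 4 days) = 0.2304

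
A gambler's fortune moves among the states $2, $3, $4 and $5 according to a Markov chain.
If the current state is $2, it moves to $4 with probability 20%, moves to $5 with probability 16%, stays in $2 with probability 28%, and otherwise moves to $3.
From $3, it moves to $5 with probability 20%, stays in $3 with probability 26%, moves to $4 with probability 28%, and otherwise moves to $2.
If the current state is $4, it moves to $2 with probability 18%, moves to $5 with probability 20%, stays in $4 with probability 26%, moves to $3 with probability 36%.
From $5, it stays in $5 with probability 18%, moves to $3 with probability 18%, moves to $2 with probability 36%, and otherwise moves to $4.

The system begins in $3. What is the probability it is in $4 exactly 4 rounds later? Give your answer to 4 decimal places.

Propagate the distribution vector 4 rounds from $3.
After 0 rounds: (0.0000, 1.0000, 0.0000, 0.0000)
After 1 round: (0.2600, 0.2600, 0.2800, 0.2000)
After 2 rounds: (0.2628, 0.2980, 0.2536, 0.1856)
After 3 rounds: (0.2635, 0.2968, 0.2539, 0.1858)
After 4 rounds: (0.2635, 0.2969, 0.2538, 0.1857)
P(in $4 after 4 rounds) = 0.2538

0.2538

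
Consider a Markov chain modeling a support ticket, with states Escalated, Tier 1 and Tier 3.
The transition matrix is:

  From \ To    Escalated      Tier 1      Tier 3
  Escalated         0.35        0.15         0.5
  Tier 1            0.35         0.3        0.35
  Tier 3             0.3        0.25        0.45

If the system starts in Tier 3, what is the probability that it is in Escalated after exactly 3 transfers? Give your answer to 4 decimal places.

0.3280

Propagate the distribution vector 3 transfers from Tier 3.
After 0 transfers: (0.0000, 0.0000, 1.0000)
After 1 transfer: (0.3000, 0.2500, 0.4500)
After 2 transfers: (0.3275, 0.2325, 0.4400)
After 3 transfers: (0.3280, 0.2289, 0.4431)
P(in Escalated after 3 transfers) = 0.3280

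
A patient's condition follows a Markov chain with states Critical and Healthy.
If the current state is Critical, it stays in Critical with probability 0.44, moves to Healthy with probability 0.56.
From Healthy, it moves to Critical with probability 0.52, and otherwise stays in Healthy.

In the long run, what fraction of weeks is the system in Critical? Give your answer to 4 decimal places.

Let the stationary distribution be π with π = πP and π_1 + π_2 = 1.
π_1 = 0.44·π_1 + 0.52·π_2
Solving with the normalization constraint gives π = (0.4815, 0.5185).
So the stationary probability of Critical is 0.4815.

0.4815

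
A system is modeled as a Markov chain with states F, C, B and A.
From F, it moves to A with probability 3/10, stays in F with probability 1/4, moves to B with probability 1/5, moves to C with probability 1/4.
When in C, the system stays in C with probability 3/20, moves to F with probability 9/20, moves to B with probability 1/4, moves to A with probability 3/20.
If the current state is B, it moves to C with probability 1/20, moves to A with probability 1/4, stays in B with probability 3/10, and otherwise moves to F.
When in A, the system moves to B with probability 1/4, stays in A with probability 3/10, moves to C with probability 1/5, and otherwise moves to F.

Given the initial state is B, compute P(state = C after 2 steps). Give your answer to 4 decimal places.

0.1725

Propagate the distribution vector 2 steps from B.
After 0 steps: (0.0000, 0.0000, 1.0000, 0.0000)
After 1 step: (0.4000, 0.0500, 0.3000, 0.2500)
After 2 steps: (0.3050, 0.1725, 0.2450, 0.2775)
P(in C after 2 steps) = 0.1725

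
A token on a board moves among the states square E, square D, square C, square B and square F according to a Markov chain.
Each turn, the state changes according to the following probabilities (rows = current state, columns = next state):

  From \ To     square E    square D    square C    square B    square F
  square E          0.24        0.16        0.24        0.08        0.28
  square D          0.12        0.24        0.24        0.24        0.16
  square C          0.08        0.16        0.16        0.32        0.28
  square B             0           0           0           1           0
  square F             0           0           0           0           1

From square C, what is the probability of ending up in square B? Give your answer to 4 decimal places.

0.5205

Let h(s) be the probability of absorption at square B starting from transient state s. Then h(square B) = 1 and h(square F) = 0. By first-step analysis:
h(square E) = 0.24·h(square E) + 0.16·h(square D) + 0.24·h(square C) + 0.08·1 + 0.28·0
h(square D) = 0.12·h(square E) + 0.24·h(square D) + 0.24·h(square C) + 0.24·1 + 0.16·0
h(square C) = 0.08·h(square E) + 0.16·h(square D) + 0.16·h(square C) + 0.32·1 + 0.28·0
Solving: h(square E) = 0.3834, h(square D) = 0.5407, h(square C) = 0.5205.
Starting from square C, the probability is 0.5205.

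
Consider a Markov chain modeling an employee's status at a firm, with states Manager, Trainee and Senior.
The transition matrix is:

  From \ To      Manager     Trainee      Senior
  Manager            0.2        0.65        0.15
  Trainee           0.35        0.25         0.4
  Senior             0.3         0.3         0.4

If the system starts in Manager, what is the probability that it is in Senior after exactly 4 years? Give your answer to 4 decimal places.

0.3286

Propagate the distribution vector 4 years from Manager.
After 0 years: (1.0000, 0.0000, 0.0000)
After 1 year: (0.2000, 0.6500, 0.1500)
After 2 years: (0.3125, 0.3375, 0.3500)
After 3 years: (0.2856, 0.3925, 0.3219)
After 4 years: (0.2911, 0.3803, 0.3286)
P(in Senior after 4 years) = 0.3286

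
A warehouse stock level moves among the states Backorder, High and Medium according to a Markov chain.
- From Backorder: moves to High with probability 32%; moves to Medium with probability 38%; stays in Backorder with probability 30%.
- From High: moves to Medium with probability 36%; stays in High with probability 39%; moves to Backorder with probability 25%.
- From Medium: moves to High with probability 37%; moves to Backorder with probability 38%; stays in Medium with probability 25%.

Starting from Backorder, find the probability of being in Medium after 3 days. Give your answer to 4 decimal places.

Propagate the distribution vector 3 days from Backorder.
After 0 days: (1.0000, 0.0000, 0.0000)
After 1 day: (0.3000, 0.3200, 0.3800)
After 2 days: (0.3144, 0.3614, 0.3242)
After 3 days: (0.3079, 0.3615, 0.3306)
P(in Medium after 3 days) = 0.3306

0.3306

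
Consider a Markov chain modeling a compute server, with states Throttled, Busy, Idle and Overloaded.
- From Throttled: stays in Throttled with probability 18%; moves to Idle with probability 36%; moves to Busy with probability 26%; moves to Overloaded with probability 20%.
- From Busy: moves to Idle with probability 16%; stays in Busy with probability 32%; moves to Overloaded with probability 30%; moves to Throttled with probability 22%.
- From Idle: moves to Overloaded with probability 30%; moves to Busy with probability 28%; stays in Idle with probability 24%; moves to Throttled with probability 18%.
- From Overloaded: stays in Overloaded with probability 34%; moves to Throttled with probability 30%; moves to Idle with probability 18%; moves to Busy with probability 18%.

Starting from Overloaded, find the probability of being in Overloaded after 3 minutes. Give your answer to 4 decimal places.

Propagate the distribution vector 3 minutes from Overloaded.
After 0 minutes: (0.0000, 0.0000, 0.0000, 1.0000)
After 1 minute: (0.3000, 0.1800, 0.1800, 0.3400)
After 2 minutes: (0.2280, 0.2472, 0.2412, 0.2836)
After 3 minutes: (0.2239, 0.2570, 0.2306, 0.2885)
P(in Overloaded after 3 minutes) = 0.2885

0.2885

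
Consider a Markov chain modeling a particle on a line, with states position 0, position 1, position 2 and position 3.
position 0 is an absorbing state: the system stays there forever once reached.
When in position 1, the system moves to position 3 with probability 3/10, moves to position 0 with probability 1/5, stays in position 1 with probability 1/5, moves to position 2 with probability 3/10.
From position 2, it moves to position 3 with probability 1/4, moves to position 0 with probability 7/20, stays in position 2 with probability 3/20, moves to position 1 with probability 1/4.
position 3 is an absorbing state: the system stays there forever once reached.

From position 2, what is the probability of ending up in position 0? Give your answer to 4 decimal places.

0.5455

Let h(s) be the probability of absorption at position 0 starting from transient state s. Then h(position 0) = 1 and h(position 3) = 0. By first-step analysis:
h(position 1) = 0.2·1 + 0.2·h(position 1) + 0.3·h(position 2) + 0.3·0
h(position 2) = 0.35·1 + 0.25·h(position 1) + 0.15·h(position 2) + 0.25·0
Solving: h(position 1) = 0.4545, h(position 2) = 0.5455.
Starting from position 2, the probability is 0.5455.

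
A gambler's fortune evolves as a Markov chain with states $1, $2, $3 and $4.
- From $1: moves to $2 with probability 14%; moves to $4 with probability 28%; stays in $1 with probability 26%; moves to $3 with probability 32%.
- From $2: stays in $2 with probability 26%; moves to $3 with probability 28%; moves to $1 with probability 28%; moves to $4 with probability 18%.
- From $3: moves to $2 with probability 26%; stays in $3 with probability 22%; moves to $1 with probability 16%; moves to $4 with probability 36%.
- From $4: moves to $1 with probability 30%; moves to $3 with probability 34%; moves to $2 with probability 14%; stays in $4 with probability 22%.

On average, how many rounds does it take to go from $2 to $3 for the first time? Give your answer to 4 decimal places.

Let t(s) be the expected number of rounds to first reach $3 from state s, with t($3) = 0. Conditioning on the first round:
t($1) = 1 + 0.26·t($1) + 0.14·t($2) + 0.28·t($4)
t($2) = 1 + 0.28·t($1) + 0.26·t($2) + 0.18·t($4)
t($4) = 1 + 0.3·t($1) + 0.14·t($2) + 0.22·t($4)
Solving: t($1) = 3.1385, t($2) = 3.2879, t($4) = 3.0793.
Expected rounds from $2 to $3: 3.2879.

3.2879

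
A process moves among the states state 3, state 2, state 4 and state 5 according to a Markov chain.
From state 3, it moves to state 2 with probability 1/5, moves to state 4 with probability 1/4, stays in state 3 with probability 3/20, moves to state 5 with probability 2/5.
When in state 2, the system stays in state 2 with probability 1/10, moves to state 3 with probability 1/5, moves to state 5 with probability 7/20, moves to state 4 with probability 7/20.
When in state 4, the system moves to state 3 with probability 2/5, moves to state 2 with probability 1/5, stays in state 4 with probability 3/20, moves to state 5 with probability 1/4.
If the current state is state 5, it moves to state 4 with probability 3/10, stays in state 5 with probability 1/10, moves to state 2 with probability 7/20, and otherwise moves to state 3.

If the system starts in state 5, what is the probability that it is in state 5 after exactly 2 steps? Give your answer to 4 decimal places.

0.3075

Propagate the distribution vector 2 steps from state 5.
After 0 steps: (0.0000, 0.0000, 0.0000, 1.0000)
After 1 step: (0.2500, 0.3500, 0.3000, 0.1000)
After 2 steps: (0.2525, 0.1800, 0.2600, 0.3075)
P(in state 5 after 2 steps) = 0.3075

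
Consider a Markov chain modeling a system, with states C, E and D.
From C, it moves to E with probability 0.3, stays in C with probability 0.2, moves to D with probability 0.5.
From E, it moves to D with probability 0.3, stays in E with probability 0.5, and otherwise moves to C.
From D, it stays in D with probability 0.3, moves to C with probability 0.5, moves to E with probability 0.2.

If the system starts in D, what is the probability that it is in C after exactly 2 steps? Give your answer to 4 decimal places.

Sum over the intermediate state after 1 step:
P = P(D→C)·P(C→C) + P(D→E)·P(E→C) + P(D→D)·P(D→C)
  = 0.5×0.2 + 0.2×0.2 + 0.3×0.5
  = 0.1000 + 0.0400 + 0.1500 = 0.2900

0.2900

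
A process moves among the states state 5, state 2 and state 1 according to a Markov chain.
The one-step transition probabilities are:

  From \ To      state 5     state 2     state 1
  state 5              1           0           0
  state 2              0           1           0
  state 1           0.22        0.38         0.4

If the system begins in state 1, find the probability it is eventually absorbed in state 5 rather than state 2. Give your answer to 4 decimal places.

Let h(s) be the probability of absorption at state 5 starting from transient state s. Then h(state 5) = 1 and h(state 2) = 0. By first-step analysis:
h(state 1) = 0.22·1 + 0.38·0 + 0.4·h(state 1)
Solving: h(state 1) = 0.3667.
Starting from state 1, the probability is 0.3667.

0.3667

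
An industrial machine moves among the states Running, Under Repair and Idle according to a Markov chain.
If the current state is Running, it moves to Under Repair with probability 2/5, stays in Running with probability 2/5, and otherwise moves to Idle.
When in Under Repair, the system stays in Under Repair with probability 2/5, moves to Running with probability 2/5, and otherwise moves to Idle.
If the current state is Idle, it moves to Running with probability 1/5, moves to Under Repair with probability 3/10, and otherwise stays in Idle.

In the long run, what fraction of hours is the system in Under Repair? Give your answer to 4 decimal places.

Let the stationary distribution be π with π = πP and π_1 + π_2 + π_3 = 1.
π_1 = 0.4·π_1 + 0.4·π_2 + 0.2·π_3
π_2 = 0.4·π_1 + 0.4·π_2 + 0.3·π_3
Solving with the normalization constraint gives π = (0.3429, 0.3714, 0.2857).
So the stationary probability of Under Repair is 0.3714.

0.3714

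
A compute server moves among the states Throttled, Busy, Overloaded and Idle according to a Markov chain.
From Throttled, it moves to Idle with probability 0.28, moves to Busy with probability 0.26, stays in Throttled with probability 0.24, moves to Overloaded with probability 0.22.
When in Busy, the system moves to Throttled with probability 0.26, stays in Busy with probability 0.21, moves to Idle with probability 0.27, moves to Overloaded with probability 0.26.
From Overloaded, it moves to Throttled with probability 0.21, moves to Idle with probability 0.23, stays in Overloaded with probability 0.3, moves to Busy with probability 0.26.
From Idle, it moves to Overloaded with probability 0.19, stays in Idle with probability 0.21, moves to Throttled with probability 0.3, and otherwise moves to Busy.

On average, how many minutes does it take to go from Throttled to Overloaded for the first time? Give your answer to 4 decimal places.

Let t(s) be the expected number of minutes to first reach Overloaded from state s, with t(Overloaded) = 0. Conditioning on the first minute:
t(Throttled) = 1 + 0.24·t(Throttled) + 0.26·t(Busy) + 0.28·t(Idle)
t(Busy) = 1 + 0.26·t(Throttled) + 0.21·t(Busy) + 0.27·t(Idle)
t(Idle) = 1 + 0.3·t(Throttled) + 0.3·t(Busy) + 0.21·t(Idle)
Solving: t(Throttled) = 4.4939, t(Busy) = 4.3216, t(Idle) = 4.6135.
Expected minutes from Throttled to Overloaded: 4.4939.

4.4939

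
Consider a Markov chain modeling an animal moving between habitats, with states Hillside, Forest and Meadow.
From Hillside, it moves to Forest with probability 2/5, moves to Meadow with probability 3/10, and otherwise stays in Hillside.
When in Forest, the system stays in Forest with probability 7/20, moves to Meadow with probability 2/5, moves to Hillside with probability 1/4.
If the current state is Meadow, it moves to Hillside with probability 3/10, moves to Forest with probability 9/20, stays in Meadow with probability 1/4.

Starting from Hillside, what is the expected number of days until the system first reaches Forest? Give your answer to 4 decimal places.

2.4138

Let t(s) be the expected number of days to first reach Forest from state s, with t(Forest) = 0. Conditioning on the first day:
t(Hillside) = 1 + 0.3·t(Hillside) + 0.3·t(Meadow)
t(Meadow) = 1 + 0.3·t(Hillside) + 0.25·t(Meadow)
Solving: t(Hillside) = 2.4138, t(Meadow) = 2.2989.
Expected days from Hillside to Forest: 2.4138.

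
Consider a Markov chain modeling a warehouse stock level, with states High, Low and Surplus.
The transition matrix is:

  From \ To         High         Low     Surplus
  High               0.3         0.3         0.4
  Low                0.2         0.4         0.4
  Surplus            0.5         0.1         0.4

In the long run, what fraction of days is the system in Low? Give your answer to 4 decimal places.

Let the stationary distribution be π with π = πP and π_1 + π_2 + π_3 = 1.
π_1 = 0.3·π_1 + 0.2·π_2 + 0.5·π_3
π_2 = 0.3·π_1 + 0.4·π_2 + 0.1·π_3
Solving with the normalization constraint gives π = (0.3556, 0.2444, 0.4000).
So the stationary probability of Low is 0.2444.

0.2444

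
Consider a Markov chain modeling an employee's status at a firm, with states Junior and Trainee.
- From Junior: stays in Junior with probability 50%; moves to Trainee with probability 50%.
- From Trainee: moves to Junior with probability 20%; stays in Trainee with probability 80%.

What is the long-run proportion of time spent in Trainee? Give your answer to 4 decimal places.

0.7143

Let the stationary distribution be π with π = πP and π_1 + π_2 = 1.
π_1 = 0.5·π_1 + 0.2·π_2
Solving with the normalization constraint gives π = (0.2857, 0.7143).
So the stationary probability of Trainee is 0.7143.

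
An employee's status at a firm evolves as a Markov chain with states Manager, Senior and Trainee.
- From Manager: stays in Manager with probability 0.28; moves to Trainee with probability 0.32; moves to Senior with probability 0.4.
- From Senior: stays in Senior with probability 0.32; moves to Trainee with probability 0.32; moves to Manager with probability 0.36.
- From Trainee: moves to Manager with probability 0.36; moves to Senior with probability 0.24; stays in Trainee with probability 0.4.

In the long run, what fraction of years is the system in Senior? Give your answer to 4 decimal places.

Let the stationary distribution be π with π = πP and π_1 + π_2 + π_3 = 1.
π_1 = 0.28·π_1 + 0.36·π_2 + 0.36·π_3
π_2 = 0.4·π_1 + 0.32·π_2 + 0.24·π_3
Solving with the normalization constraint gives π = (0.3333, 0.3188, 0.3478).
So the stationary probability of Senior is 0.3188.

0.3188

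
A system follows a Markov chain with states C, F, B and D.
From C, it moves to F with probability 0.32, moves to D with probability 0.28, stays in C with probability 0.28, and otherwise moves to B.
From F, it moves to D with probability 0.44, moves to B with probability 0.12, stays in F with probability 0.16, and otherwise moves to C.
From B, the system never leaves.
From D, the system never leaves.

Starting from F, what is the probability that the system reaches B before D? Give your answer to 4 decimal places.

0.2329

Let h(s) be the probability of absorption at B starting from transient state s. Then h(B) = 1 and h(D) = 0. By first-step analysis:
h(C) = 0.28·h(C) + 0.32·h(F) + 0.12·1 + 0.28·0
h(F) = 0.28·h(C) + 0.16·h(F) + 0.12·1 + 0.44·0
Solving: h(C) = 0.2702, h(F) = 0.2329.
Starting from F, the probability is 0.2329.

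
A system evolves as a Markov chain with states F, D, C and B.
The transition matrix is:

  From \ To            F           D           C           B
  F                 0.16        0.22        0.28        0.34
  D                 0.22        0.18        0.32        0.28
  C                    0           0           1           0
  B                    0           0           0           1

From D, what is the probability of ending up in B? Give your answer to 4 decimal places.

Let h(s) be the probability of absorption at B starting from transient state s. Then h(B) = 1 and h(C) = 0. By first-step analysis:
h(F) = 0.16·h(F) + 0.22·h(D) + 0.28·0 + 0.34·1
h(D) = 0.22·h(F) + 0.18·h(D) + 0.32·0 + 0.28·1
Solving: h(F) = 0.5315, h(D) = 0.4841.
Starting from D, the probability is 0.4841.

0.4841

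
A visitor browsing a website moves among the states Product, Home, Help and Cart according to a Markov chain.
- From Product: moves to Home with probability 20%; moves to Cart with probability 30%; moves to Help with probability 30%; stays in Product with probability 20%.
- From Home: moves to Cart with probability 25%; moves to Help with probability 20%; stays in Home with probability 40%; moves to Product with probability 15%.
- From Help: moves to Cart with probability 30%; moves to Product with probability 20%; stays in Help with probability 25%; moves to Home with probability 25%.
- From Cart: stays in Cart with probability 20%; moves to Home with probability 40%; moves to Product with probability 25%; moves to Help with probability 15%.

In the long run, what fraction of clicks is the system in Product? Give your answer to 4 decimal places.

Let the stationary distribution be π with π = πP and π_1 + π_2 + π_3 + π_4 = 1.
π_1 = 0.2·π_1 + 0.15·π_2 + 0.2·π_3 + 0.25·π_4
π_2 = 0.2·π_1 + 0.4·π_2 + 0.25·π_3 + 0.4·π_4
π_3 = 0.3·π_1 + 0.2·π_2 + 0.25·π_3 + 0.15·π_4
Solving with the normalization constraint gives π = (0.1965, 0.3281, 0.2176, 0.2578).
So the stationary probability of Product is 0.1965.

0.1965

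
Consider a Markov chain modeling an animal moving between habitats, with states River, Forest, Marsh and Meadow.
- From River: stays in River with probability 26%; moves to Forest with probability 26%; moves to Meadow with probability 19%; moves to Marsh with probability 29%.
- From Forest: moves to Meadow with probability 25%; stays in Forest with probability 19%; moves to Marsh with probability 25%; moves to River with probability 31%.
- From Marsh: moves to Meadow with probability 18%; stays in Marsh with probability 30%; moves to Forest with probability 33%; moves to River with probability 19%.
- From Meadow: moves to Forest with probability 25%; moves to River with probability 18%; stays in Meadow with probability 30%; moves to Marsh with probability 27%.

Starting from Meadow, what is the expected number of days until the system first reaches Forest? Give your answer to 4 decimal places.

3.6419

Let t(s) be the expected number of days to first reach Forest from state s, with t(Forest) = 0. Conditioning on the first day:
t(River) = 1 + 0.26·t(River) + 0.29·t(Marsh) + 0.19·t(Meadow)
t(Marsh) = 1 + 0.19·t(River) + 0.3·t(Marsh) + 0.18·t(Meadow)
t(Meadow) = 1 + 0.18·t(River) + 0.27·t(Marsh) + 0.3·t(Meadow)
Solving: t(River) = 3.5958, t(Marsh) = 3.3410, t(Meadow) = 3.6419.
Expected days from Meadow to Forest: 3.6419.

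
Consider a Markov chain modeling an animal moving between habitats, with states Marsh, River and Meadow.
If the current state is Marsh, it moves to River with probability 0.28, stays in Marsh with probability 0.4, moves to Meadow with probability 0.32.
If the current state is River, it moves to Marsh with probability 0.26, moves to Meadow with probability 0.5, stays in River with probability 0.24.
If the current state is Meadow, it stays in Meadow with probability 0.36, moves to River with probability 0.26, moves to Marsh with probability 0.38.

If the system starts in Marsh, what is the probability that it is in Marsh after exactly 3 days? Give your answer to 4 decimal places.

Propagate the distribution vector 3 days from Marsh.
After 0 days: (1.0000, 0.0000, 0.0000)
After 1 day: (0.4000, 0.2800, 0.3200)
After 2 days: (0.3544, 0.2624, 0.3832)
After 3 days: (0.3556, 0.2618, 0.3826)
P(in Marsh after 3 days) = 0.3556

0.3556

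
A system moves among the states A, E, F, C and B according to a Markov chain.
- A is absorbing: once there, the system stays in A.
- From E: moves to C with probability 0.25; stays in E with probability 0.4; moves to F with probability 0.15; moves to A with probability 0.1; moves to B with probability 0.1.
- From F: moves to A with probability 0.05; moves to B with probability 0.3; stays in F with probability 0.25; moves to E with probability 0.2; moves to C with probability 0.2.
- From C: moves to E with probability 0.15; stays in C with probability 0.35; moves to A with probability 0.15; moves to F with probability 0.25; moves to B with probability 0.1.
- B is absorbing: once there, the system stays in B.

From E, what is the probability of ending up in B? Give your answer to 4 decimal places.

0.5736

Let h(s) be the probability of absorption at B starting from transient state s. Then h(B) = 1 and h(A) = 0. By first-step analysis:
h(E) = 0.1·0 + 0.4·h(E) + 0.15·h(F) + 0.25·h(C) + 0.1·1
h(F) = 0.05·0 + 0.2·h(E) + 0.25·h(F) + 0.2·h(C) + 0.3·1
h(C) = 0.15·0 + 0.15·h(E) + 0.25·h(F) + 0.35·h(C) + 0.1·1
Solving: h(E) = 0.5736, h(F) = 0.7012, h(C) = 0.5559.
Starting from E, the probability is 0.5736.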